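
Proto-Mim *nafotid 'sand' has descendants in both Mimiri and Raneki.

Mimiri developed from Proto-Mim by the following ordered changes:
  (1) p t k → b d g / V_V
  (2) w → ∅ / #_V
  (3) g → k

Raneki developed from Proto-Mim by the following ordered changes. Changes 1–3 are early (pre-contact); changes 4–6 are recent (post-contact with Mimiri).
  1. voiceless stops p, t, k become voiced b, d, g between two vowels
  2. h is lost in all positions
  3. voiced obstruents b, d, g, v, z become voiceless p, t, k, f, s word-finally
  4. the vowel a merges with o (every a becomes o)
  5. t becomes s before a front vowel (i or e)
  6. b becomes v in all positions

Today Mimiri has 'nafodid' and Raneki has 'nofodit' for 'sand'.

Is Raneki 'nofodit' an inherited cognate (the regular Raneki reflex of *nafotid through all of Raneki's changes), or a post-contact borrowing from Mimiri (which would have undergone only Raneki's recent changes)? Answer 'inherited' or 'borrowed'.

If inherited, *nafotid would pass through all of Raneki's changes:
Raneki: *nafotid
  nafotid → nafodid   [intervocalic voicing]
  nafodid (rule 2 does not apply)
  nafodid → nafodit   [final devoicing]
  nafodit → nofodit   [vowel merger]
  nofodit (rule 5 does not apply)
  nofodit (rule 6 does not apply)
  giving Raneki nofodit.
If borrowed from Mimiri 'nafodid' after the early changes, it would undergo only the recent ones:
  rule 4 (vowel merger): nafodid → nofodid
  rule 5 (palatalisation): no change (nofodid)
  rule 6 (unconditioned shift): no change (nofodid)
  ⇒ as a loan: nofodid
Raneki 'nofodit' matches the inherited outcome exactly, so it is an inherited cognate, not a loan.

inherited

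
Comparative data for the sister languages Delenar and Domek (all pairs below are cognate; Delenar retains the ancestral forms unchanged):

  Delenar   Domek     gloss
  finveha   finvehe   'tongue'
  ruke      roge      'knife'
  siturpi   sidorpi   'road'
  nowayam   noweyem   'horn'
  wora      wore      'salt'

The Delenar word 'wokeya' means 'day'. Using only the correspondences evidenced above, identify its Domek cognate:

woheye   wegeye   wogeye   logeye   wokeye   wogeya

wogeye

ruke ~ roge — Delenar k corresponds to Domek g between vowels (before a front vowel).
finveha ~ finvehe, wora ~ wore — Delenar a corresponds to Domek e word-finally.
Applying these to Delenar 'wokeya':
  wokeya → wogeya   (k→g between vowels (before a front vowel))
  wogeya → wogeye   (a→e word-finally)
So the Domek cognate is 'wogeye'.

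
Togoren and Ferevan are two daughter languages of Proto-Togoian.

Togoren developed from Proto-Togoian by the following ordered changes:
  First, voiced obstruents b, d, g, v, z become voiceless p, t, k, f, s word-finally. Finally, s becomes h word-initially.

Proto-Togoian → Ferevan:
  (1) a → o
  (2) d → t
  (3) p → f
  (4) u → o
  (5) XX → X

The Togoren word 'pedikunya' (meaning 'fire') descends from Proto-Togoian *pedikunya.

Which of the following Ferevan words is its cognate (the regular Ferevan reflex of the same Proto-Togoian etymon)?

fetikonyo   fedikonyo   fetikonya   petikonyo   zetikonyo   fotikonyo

Ferevan: *pedikunya > pedikunyo > petikunyo > fetikunyo > fetikonyo  (by vowel merger, unconditioned shift, unconditioned shift, vowel merger)
The other candidates each miss or misapply at least one Ferevan change.

fetikonyo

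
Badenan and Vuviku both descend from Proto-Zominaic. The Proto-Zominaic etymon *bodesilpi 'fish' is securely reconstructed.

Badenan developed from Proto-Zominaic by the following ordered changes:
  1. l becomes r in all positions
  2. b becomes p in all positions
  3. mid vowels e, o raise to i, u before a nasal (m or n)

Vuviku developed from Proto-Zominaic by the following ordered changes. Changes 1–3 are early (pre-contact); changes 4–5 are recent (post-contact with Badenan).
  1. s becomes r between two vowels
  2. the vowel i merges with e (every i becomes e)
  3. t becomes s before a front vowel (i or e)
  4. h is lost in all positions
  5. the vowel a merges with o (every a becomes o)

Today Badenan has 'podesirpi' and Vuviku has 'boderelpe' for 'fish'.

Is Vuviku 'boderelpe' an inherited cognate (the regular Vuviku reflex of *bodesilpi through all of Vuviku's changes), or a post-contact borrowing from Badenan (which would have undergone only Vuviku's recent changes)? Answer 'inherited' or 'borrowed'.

inherited

If inherited, *bodesilpi would pass through all of Vuviku's changes:
Vuviku: *bodesilpi > boderilpi > boderelpe  (by rhotacism, vowel merger)
If borrowed from Badenan 'podesirpi' after the early changes, it would undergo only the recent ones:
  rule 4 (h-loss): no change (podesirpi)
  rule 5 (vowel merger): no change (podesirpi)
  ⇒ as a loan: podesirpi
Vuviku 'boderelpe' matches the inherited outcome exactly, so it is an inherited cognate, not a loan.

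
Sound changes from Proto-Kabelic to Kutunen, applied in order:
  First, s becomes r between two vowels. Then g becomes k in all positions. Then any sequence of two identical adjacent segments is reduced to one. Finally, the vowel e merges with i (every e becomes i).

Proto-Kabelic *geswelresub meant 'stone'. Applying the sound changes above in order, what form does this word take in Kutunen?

Kutunen: *geswelresub
  geswelresub → geswelrerub   [rhotacism]
  geswelrerub → keswelrerub   [unconditioned shift]
  keswelrerub (rule 3 does not apply)
  keswelrerub → kiswilrirub   [vowel merger]
  giving Kutunen kiswilrirub.

kiswilrirub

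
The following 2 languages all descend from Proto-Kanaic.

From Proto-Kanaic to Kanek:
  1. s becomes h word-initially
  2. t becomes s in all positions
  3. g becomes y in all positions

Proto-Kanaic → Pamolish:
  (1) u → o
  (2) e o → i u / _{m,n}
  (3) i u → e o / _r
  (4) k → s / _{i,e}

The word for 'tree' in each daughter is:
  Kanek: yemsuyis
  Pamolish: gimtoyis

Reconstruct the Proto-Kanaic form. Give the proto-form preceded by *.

Position 1: Kanek has y, Pamolish has g. Pamolish preserves g here (none of its changes turn any other segment into g), so the proto-segment is *g.
Position 4: Kanek has s, Pamolish has t. Pamolish preserves t here (none of its changes turn any other segment into t), so the proto-segment is *t.
Continuing position by position gives *gemtuyis; check it forward:
Kanek: *gemtuyis > gemsuyis > yemsuyis  (by unconditioned shift, unconditioned shift)
Pamolish: *gemtuyis
  gemtuyis → gemtoyis   [vowel merger]
  gemtoyis → gimtoyis   [pre-nasal raising]
  gimtoyis (rule 3 does not apply)
  gimtoyis (rule 4 does not apply)
  giving Pamolish gimtoyis.
Only *gemtuyis yields all of Kanek yemsuyis, Pamolish gimtoyis.

*gemtuyis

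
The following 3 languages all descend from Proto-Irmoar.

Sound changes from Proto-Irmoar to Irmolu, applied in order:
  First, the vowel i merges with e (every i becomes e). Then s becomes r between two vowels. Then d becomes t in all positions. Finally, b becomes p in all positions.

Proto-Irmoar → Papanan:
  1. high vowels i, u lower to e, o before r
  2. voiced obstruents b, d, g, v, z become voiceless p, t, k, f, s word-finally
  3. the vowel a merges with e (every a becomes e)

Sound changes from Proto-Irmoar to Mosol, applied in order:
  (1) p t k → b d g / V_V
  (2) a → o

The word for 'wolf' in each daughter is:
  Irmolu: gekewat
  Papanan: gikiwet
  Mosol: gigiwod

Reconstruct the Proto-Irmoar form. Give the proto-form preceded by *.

*gikiwad

Position 6: Irmolu has a, Papanan has e, Mosol has o. Irmolu preserves a here (none of its changes turn any other segment into a), so the proto-segment is *a.
Position 3: Irmolu has k, Papanan has k, Mosol has g. Irmolu preserves k here (none of its changes turn any other segment into k), so the proto-segment is *k.
Verify the candidate proto-form against each daughter:
Irmolu: *gikiwad > gekewad > gekewat  (by vowel merger, unconditioned shift)
Papanan: *gikiwad > gikiwat > gikiwet  (by final devoicing, vowel merger)
Mosol: start from *gikiwad.
  rule 1 (intervocalic voicing): gikiwad → gigiwad
  rule 2 (vowel merger): gigiwad → gigiwod
  ⇒ Mosol gigiwod
Only *gikiwad yields all of Irmolu gekewat, Papanan gikiwet, Mosol gigiwod.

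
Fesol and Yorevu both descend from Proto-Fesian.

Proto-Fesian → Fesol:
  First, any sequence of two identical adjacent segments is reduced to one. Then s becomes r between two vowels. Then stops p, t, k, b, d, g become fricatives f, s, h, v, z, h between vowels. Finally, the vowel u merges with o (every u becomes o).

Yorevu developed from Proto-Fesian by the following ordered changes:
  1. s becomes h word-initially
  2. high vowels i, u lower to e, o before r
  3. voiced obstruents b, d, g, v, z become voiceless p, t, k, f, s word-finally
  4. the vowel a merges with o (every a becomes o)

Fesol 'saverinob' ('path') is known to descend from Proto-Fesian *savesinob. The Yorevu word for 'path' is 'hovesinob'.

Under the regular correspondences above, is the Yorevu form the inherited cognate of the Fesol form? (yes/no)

Derive the expected Yorevu reflex of *savesinob:
Yorevu: *savesinob > havesinob > havesinop > hovesinop  (by debuccalisation, final devoicing, vowel merger)
The regular Yorevu reflex would be 'hovesinop', but the attested form is 'hovesinob'. The correspondence is irregular, so they are not cognates (the Yorevu form has a different source).

no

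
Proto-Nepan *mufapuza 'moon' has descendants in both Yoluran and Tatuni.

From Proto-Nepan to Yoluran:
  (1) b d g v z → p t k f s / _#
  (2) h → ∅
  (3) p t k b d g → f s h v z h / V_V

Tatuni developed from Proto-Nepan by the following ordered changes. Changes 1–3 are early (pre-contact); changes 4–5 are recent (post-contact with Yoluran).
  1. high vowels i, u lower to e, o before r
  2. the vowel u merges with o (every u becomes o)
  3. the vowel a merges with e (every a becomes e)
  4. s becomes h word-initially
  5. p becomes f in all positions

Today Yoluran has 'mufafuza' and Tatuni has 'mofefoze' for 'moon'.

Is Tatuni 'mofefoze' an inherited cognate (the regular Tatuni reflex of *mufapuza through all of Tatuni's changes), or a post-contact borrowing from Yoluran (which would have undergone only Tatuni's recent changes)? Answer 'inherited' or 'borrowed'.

inherited

If inherited, *mufapuza would pass through all of Tatuni's changes:
Tatuni: *mufapuza > mofapoza > mofepoze > mofefoze  (by vowel merger, vowel merger, unconditioned shift)
If borrowed from Yoluran 'mufafuza' after the early changes, it would undergo only the recent ones:
  rule 4 (debuccalisation): no change (mufafuza)
  rule 5 (unconditioned shift): no change (mufafuza)
  ⇒ as a loan: mufafuza
Tatuni 'mofefoze' matches the inherited outcome exactly, so it is an inherited cognate, not a loan.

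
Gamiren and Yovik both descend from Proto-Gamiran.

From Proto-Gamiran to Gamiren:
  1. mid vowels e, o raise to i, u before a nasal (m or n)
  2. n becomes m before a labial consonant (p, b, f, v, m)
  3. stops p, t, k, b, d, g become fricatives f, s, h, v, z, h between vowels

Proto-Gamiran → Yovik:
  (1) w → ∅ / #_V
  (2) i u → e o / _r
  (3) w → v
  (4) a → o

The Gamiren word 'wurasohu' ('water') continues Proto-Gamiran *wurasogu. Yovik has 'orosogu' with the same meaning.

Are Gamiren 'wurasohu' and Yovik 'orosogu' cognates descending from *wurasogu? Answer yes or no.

Derive the expected Yovik reflex of *wurasogu:
Yovik: *wurasogu
  wurasogu → urasogu   [glide loss]
  urasogu → orasogu   [pre-rhotic lowering]
  orasogu (rule 3 does not apply)
  orasogu → orosogu   [vowel merger]
  giving Yovik orosogu.
Yovik 'orosogu' matches the regular reflex exactly, so the pair is cognate.

yes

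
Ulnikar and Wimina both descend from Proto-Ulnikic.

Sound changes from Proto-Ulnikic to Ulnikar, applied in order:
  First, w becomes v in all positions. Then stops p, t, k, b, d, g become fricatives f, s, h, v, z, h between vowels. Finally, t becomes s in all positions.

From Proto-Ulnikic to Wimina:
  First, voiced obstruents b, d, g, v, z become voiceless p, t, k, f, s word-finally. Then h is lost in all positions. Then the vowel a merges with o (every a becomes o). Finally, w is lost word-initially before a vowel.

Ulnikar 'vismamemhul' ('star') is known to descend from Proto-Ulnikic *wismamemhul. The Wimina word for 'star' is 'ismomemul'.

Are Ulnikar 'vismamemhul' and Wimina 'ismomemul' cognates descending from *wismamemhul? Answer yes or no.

yes

Derive the expected Wimina reflex of *wismamemhul:
Wimina: start from *wismamemhul.
  rule 1: no change — wismamemhul
  rule 2 (h-loss): wismamemhul → wismamemul
  rule 3 (vowel merger): wismamemul → wismomemul
  rule 4 (glide loss): wismomemul → ismomemul
  ⇒ Wimina ismomemul
Wimina 'ismomemul' matches the regular reflex exactly, so the pair is cognate.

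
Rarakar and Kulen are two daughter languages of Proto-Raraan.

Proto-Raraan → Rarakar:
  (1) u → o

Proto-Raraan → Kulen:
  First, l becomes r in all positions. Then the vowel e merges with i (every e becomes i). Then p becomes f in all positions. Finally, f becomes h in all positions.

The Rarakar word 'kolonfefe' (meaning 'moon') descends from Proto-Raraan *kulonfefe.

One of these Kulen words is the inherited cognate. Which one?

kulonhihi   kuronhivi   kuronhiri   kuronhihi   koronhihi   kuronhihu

kuronhihi

Kulen: start from *kulonfefe.
  rule 1 (unconditioned shift): kulonfefe → kuronfefe
  rule 2 (vowel merger): kuronfefe → kuronfifi
  rule 3: no change — kuronfifi
  rule 4 (unconditioned shift): kuronfifi → kuronhihi
  ⇒ Kulen kuronhihi
The other candidates each miss or misapply at least one Kulen change.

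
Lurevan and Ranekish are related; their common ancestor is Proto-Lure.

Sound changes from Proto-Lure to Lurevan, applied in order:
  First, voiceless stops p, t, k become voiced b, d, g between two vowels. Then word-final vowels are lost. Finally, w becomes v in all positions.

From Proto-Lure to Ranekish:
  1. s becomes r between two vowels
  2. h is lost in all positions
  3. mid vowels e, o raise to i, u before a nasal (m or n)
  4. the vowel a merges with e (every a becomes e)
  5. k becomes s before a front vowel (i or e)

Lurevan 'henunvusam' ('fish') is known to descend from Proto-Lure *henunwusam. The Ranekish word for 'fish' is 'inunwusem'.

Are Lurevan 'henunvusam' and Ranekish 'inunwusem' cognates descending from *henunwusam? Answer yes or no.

Derive the expected Ranekish reflex of *henunwusam:
Ranekish: start from *henunwusam.
  rule 1 (rhotacism): henunwusam → henunwuram
  rule 2 (h-loss): henunwuram → enunwuram
  rule 3 (pre-nasal raising): enunwuram → inunwuram
  rule 4 (vowel merger): inunwuram → inunwurem
  rule 5: no change — inunwurem
  ⇒ Ranekish inunwurem
The regular Ranekish reflex would be 'inunwurem', but the attested form is 'inunwusem'. The correspondence is irregular, so they are not cognates (the Ranekish form has a different source).

no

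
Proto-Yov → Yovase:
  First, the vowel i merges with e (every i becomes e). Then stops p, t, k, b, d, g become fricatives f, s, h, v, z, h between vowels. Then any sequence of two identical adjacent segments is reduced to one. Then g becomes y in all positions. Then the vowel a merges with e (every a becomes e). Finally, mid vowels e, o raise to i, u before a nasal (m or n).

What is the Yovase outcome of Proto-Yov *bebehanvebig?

Yovase: *bebehanvebig > bebehanvebeg > bevehanveveg > bevehanvevey > bevehenvevey > bevehinvevey  (by vowel merger, intervocalic lenition, unconditioned shift, vowel merger, pre-nasal raising)

bevehinvevey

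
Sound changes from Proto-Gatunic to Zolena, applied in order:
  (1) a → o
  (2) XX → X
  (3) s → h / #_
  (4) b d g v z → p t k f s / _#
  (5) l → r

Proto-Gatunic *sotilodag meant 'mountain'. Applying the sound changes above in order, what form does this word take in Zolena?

Zolena: *sotilodag > sotilodog > hotilodog > hotilodok > hotirodok  (by vowel merger, debuccalisation, final devoicing, unconditioned shift)

hotirodok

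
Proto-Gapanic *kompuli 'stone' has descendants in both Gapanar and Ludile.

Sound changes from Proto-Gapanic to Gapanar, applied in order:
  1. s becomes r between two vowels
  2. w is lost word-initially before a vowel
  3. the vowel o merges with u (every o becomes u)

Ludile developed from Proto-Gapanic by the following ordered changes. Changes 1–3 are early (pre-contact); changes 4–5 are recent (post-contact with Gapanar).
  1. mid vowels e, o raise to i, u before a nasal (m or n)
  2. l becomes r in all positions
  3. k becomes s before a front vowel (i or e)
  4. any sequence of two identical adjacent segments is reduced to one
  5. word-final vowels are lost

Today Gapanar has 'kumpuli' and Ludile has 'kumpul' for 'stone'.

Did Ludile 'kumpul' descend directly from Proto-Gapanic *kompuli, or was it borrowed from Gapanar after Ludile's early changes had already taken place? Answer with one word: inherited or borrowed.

borrowed

If inherited, *kompuli would pass through all of Ludile's changes:
Ludile: start from *kompuli.
  rule 1 (pre-nasal raising): kompuli → kumpuli
  rule 2 (unconditioned shift): kumpuli → kumpuri
  rule 3: no change — kumpuri
  rule 4: no change — kumpuri
  rule 5 (apocope): kumpuri → kumpur
  ⇒ Ludile kumpur
If borrowed from Gapanar 'kumpuli' after the early changes, it would undergo only the recent ones:
  rule 4 (degemination): no change (kumpuli)
  rule 5 (apocope): kumpuli → kumpul
  ⇒ as a loan: kumpul
Ludile 'kumpul' matches the loan outcome 'kumpul', not the inherited 'kumpur' — it skipped the early Ludile changes, so it was borrowed from Gapanar.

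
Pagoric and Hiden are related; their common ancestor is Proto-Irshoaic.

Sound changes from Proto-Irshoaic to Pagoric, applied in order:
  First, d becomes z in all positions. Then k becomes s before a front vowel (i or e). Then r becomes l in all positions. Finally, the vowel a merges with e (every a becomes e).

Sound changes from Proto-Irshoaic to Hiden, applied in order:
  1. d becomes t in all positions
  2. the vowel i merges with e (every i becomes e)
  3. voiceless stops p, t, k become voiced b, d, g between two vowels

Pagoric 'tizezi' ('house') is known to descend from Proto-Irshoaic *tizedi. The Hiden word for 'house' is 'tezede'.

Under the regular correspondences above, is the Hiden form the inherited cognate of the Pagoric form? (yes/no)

Derive the expected Hiden reflex of *tizedi:
Hiden: *tizedi
  tizedi → tizeti   [unconditioned shift]
  tizeti → tezete   [vowel merger]
  tezete → tezede   [intervocalic voicing]
  giving Hiden tezede.
Hiden 'tezede' matches the regular reflex exactly, so the pair is cognate.

yes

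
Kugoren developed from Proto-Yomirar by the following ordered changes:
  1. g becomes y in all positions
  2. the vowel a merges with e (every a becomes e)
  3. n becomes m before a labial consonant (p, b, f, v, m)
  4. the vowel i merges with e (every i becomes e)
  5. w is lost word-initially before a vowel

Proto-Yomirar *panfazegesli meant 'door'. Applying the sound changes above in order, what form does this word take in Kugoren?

pemfezeyesle

Kugoren: start from *panfazegesli.
  rule 1 (unconditioned shift): panfazegesli → panfazeyesli
  rule 2 (vowel merger): panfazeyesli → penfezeyesli
  rule 3 (nasal place assimilation): penfezeyesli → pemfezeyesli
  rule 4 (vowel merger): pemfezeyesli → pemfezeyesle
  rule 5: no change — pemfezeyesle
  ⇒ Kugoren pemfezeyesle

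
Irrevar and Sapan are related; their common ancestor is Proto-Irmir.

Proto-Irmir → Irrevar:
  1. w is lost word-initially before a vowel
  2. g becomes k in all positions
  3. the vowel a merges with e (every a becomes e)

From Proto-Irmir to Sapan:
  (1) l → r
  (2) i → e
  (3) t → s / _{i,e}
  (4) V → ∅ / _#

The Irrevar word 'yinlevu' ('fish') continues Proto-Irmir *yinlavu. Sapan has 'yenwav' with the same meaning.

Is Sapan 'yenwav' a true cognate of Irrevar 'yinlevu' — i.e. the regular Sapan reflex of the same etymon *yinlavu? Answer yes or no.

no

Derive the expected Sapan reflex of *yinlavu:
Sapan: *yinlavu > yinravu > yenravu > yenrav  (by unconditioned shift, vowel merger, apocope)
The regular Sapan reflex would be 'yenrav', but the attested form is 'yenwav'. The correspondence is irregular, so they are not cognates (the Sapan form has a different source).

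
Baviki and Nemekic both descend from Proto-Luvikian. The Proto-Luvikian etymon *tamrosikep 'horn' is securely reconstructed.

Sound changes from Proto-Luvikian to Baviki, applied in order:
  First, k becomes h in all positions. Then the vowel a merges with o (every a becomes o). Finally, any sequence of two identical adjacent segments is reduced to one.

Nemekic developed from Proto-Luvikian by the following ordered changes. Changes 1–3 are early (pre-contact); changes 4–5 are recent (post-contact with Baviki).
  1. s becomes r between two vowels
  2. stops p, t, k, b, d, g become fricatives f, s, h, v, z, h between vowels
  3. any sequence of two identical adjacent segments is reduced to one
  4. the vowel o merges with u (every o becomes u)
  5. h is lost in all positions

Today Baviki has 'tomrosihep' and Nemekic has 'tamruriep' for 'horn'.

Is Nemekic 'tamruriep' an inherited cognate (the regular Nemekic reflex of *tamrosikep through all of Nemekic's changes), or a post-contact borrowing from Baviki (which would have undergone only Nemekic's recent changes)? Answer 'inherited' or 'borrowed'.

inherited

If inherited, *tamrosikep would pass through all of Nemekic's changes:
Nemekic: start from *tamrosikep.
  rule 1 (rhotacism): tamrosikep → tamrorikep
  rule 2 (intervocalic lenition): tamrorikep → tamrorihep
  rule 3: no change — tamrorihep
  rule 4 (vowel merger): tamrorihep → tamrurihep
  rule 5 (h-loss): tamrurihep → tamruriep
  ⇒ Nemekic tamruriep
If borrowed from Baviki 'tomrosihep' after the early changes, it would undergo only the recent ones:
  rule 4 (vowel merger): tomrosihep → tumrusihep
  rule 5 (h-loss): tumrusihep → tumrusiep
  ⇒ as a loan: tumrusiep
Nemekic 'tamruriep' matches the inherited outcome exactly, so it is an inherited cognate, not a loan.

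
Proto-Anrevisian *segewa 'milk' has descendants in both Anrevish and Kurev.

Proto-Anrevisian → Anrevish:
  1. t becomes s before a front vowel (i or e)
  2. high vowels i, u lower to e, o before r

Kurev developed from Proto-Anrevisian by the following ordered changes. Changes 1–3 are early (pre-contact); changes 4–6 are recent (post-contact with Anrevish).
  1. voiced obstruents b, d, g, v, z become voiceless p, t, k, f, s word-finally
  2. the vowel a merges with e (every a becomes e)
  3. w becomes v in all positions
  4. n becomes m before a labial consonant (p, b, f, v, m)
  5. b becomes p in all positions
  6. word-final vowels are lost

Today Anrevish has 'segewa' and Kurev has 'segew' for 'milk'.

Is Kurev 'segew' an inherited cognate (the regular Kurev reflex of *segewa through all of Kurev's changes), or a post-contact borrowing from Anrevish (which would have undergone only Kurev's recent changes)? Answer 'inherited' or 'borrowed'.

If inherited, *segewa would pass through all of Kurev's changes:
Kurev: *segewa > segewe > segeve > segev  (by vowel merger, unconditioned shift, apocope)
If borrowed from Anrevish 'segewa' after the early changes, it would undergo only the recent ones:
  rule 4 (nasal place assimilation): no change (segewa)
  rule 5 (unconditioned shift): no change (segewa)
  rule 6 (apocope): segewa → segew
  ⇒ as a loan: segew
Kurev 'segew' matches the loan outcome 'segew', not the inherited 'segev' — it skipped the early Kurev changes, so it was borrowed from Anrevish.

borrowed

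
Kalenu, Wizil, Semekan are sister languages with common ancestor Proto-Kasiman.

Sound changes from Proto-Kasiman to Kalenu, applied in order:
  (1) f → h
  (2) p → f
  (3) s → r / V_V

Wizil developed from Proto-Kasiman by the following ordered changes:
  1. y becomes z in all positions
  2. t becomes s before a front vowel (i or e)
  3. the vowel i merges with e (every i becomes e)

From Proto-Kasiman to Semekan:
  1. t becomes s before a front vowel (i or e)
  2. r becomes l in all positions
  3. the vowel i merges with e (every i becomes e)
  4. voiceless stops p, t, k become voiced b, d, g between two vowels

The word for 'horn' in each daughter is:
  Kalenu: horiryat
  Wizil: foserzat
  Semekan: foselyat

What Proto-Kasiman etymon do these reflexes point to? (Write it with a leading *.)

Position 6: Kalenu has y, Wizil has z, Semekan has y. Kalenu preserves y here (none of its changes turn any other segment into y), so the proto-segment is *y.
Position 4: Kalenu has i, Wizil has e, Semekan has e. Kalenu preserves i here (none of its changes turn any other segment into i), so the proto-segment is *i.
Position 3: Kalenu has r, Wizil has s, Semekan has s. Taking the neighbouring segments as reconstructed: Kalenu r could go back to *s or *r; Wizil s could go back to *t or *s; Semekan s could go back to *t or *s — the one source consistent with every daughter is *s.
Verify the candidate proto-form against each daughter:
Kalenu: start from *fosiryat.
  rule 1 (unconditioned shift): fosiryat → hosiryat
  rule 2: no change — hosiryat
  rule 3 (rhotacism): hosiryat → horiryat
  ⇒ Kalenu horiryat
Wizil: *fosiryat > fosirzat > foserzat  (by unconditioned shift, vowel merger)
Semekan: *fosiryat > fosilyat > foselyat  (by unconditioned shift, vowel merger)
No other proto-form is consistent with every reflex, so the reconstruction is *fosiryat.

*fosiryat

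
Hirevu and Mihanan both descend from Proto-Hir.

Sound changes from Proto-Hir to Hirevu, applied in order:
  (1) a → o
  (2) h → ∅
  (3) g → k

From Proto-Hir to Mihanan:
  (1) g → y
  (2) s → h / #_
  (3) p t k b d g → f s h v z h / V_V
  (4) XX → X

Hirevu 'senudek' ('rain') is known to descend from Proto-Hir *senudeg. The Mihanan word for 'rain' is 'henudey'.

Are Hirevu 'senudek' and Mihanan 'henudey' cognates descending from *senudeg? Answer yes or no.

no

Derive the expected Mihanan reflex of *senudeg:
Mihanan: start from *senudeg.
  rule 1 (unconditioned shift): senudeg → senudey
  rule 2 (debuccalisation): senudey → henudey
  rule 3 (intervocalic lenition): henudey → henuzey
  rule 4: no change — henuzey
  ⇒ Mihanan henuzey
The regular Mihanan reflex would be 'henuzey', but the attested form is 'henudey'. The correspondence is irregular, so they are not cognates (the Mihanan form has a different source).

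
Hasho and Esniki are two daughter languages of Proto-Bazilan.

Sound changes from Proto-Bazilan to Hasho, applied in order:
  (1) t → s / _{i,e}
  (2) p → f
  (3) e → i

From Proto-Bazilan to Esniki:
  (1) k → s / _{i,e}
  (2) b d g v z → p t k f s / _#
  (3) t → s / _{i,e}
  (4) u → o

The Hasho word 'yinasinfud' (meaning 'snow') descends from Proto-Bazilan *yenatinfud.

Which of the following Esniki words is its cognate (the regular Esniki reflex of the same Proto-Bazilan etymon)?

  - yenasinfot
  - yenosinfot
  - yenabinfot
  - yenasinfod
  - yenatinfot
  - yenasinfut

Esniki: *yenatinfud > yenatinfut > yenasinfut > yenasinfot  (by final devoicing, palatalisation, vowel merger)
Only 'yenasinfot' matches the regular Esniki development of *yenatinfud.

yenasinfot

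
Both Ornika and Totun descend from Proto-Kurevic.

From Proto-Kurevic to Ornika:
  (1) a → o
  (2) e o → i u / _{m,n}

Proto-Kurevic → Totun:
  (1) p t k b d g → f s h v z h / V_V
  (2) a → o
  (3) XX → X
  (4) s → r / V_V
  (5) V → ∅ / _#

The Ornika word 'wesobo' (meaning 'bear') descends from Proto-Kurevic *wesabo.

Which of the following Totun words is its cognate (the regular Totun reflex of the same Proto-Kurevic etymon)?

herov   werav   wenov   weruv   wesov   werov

werov

Totun: *wesabo > wesavo > wesovo > werovo > werov  (by intervocalic lenition, vowel merger, rhotacism, apocope)
Among the options, 'werov' alone shows every Totun change applied in order.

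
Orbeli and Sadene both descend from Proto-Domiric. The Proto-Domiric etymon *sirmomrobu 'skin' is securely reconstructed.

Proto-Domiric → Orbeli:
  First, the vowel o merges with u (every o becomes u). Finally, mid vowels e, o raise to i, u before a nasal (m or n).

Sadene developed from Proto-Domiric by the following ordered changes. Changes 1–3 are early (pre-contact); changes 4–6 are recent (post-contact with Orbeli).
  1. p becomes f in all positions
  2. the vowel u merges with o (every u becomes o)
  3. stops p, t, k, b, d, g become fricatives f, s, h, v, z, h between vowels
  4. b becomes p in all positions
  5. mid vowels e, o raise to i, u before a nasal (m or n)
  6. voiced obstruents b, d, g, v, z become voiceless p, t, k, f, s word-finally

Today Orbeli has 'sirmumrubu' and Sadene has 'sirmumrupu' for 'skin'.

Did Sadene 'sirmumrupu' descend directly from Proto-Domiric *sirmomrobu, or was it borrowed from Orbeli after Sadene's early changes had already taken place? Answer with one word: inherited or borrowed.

If inherited, *sirmomrobu would pass through all of Sadene's changes:
Sadene: *sirmomrobu
  sirmomrobu (rule 1 does not apply)
  sirmomrobu → sirmomrobo   [vowel merger]
  sirmomrobo → sirmomrovo   [intervocalic lenition]
  sirmomrovo (rule 4 does not apply)
  sirmomrovo → sirmumrovo   [pre-nasal raising]
  sirmumrovo (rule 6 does not apply)
  giving Sadene sirmumrovo.
If borrowed from Orbeli 'sirmumrubu' after the early changes, it would undergo only the recent ones:
  rule 4 (unconditioned shift): sirmumrubu → sirmumrupu
  rule 5 (pre-nasal raising): no change (sirmumrupu)
  rule 6 (final devoicing): no change (sirmumrupu)
  ⇒ as a loan: sirmumrupu
Sadene 'sirmumrupu' matches the loan outcome 'sirmumrupu', not the inherited 'sirmumrovo' — it skipped the early Sadene changes, so it was borrowed from Orbeli.

borrowed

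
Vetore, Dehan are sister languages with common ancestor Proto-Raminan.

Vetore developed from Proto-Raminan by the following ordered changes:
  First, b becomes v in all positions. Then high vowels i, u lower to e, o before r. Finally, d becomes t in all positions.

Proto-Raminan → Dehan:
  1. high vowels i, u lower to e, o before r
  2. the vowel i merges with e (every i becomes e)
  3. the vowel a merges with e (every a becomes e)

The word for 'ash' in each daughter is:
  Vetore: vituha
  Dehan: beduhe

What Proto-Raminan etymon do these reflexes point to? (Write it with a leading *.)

Position 6: Vetore has a, Dehan has e. Vetore preserves a here (none of its changes turn any other segment into a), so the proto-segment is *a.
Position 1: Vetore has v, Dehan has b. Dehan preserves b here (none of its changes turn any other segment into b), so the proto-segment is *b.
Continuing position by position gives *biduha; check it forward:
Vetore: *biduha
  biduha → viduha   [unconditioned shift]
  viduha (rule 2 does not apply)
  viduha → vituha   [unconditioned shift]
  giving Vetore vituha.
Dehan: *biduha
  biduha (rule 1 does not apply)
  biduha → beduha   [vowel merger]
  beduha → beduhe   [vowel merger]
  giving Dehan beduhe.
Only *biduha yields all of Vetore vituha, Dehan beduhe.

*biduha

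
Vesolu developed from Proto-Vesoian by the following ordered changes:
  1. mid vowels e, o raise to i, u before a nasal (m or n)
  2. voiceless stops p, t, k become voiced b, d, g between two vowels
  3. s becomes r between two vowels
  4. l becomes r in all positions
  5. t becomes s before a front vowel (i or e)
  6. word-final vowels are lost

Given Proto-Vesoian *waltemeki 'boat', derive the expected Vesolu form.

Vesolu: start from *waltemeki.
  rule 1 (pre-nasal raising): waltemeki → waltimeki
  rule 2 (intervocalic voicing): waltimeki → waltimegi
  rule 3: no change — waltimegi
  rule 4 (unconditioned shift): waltimegi → wartimegi
  rule 5 (palatalisation): wartimegi → warsimegi
  rule 6 (apocope): warsimegi → warsimeg
  ⇒ Vesolu warsimeg

warsimeg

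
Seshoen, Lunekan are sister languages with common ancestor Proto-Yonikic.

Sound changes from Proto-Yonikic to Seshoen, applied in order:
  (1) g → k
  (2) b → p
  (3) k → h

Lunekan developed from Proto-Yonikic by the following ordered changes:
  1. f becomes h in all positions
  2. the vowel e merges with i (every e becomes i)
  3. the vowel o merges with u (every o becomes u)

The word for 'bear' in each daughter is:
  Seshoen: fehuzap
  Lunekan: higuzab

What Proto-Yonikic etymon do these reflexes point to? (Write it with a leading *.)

Position 7: Seshoen has p, Lunekan has b. Lunekan preserves b here (none of its changes turn any other segment into b), so the proto-segment is *b.
Position 1: Seshoen has f, Lunekan has h. Seshoen preserves f here (none of its changes turn any other segment into f), so the proto-segment is *f.
Continuing position by position gives *feguzab; check it forward:
Seshoen: *feguzab > fekuzab > fekuzap > fehuzap  (by unconditioned shift, unconditioned shift, unconditioned shift)
Lunekan: start from *feguzab.
  rule 1 (unconditioned shift): feguzab → heguzab
  rule 2 (vowel merger): heguzab → higuzab
  rule 3: no change — higuzab
  ⇒ Lunekan higuzab
Only *feguzab yields all of Seshoen fehuzap, Lunekan higuzab.

*feguzab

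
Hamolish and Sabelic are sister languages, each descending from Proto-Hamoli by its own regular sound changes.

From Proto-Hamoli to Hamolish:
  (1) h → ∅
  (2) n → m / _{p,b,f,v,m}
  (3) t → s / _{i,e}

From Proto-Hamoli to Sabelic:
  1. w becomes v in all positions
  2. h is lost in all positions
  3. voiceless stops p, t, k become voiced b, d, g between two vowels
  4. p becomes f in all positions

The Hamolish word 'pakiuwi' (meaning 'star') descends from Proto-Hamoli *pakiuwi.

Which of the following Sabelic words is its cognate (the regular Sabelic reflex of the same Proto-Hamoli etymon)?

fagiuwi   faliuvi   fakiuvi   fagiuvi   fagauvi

Sabelic: start from *pakiuwi.
  rule 1 (unconditioned shift): pakiuwi → pakiuvi
  rule 2: no change — pakiuvi
  rule 3 (intervocalic voicing): pakiuvi → pagiuvi
  rule 4 (unconditioned shift): pagiuvi → fagiuvi
  ⇒ Sabelic fagiuvi
The other candidates each miss or misapply at least one Sabelic change.

fagiuvi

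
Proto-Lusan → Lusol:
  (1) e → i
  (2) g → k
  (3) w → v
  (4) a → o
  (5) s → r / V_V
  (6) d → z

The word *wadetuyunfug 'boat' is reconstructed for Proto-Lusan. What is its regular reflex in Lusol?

vozituyunfuk

Lusol: start from *wadetuyunfug.
  rule 1 (vowel merger): wadetuyunfug → wadituyunfug
  rule 2 (unconditioned shift): wadituyunfug → wadituyunfuk
  rule 3 (unconditioned shift): wadituyunfuk → vadituyunfuk
  rule 4 (vowel merger): vadituyunfuk → vodituyunfuk
  rule 5: no change — vodituyunfuk
  rule 6 (unconditioned shift): vodituyunfuk → vozituyunfuk
  ⇒ Lusol vozituyunfuk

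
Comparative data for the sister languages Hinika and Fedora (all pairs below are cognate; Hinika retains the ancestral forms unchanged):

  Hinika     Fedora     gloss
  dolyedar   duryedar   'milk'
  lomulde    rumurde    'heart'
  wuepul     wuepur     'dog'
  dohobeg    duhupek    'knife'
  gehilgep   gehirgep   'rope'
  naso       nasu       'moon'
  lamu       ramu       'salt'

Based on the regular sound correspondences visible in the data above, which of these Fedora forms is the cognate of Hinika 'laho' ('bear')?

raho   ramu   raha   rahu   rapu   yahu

rahu

lamu ~ ramu — Hinika l corresponds to Fedora r word-initially before a back vowel.
naso ~ nasu — Hinika o corresponds to Fedora u word-finally.
Applying these to Hinika 'laho':
  laho → raho   (l→r word-initially before a back vowel)
  raho → rahu   (o→u word-finally)
So the Fedora cognate is 'rahu'.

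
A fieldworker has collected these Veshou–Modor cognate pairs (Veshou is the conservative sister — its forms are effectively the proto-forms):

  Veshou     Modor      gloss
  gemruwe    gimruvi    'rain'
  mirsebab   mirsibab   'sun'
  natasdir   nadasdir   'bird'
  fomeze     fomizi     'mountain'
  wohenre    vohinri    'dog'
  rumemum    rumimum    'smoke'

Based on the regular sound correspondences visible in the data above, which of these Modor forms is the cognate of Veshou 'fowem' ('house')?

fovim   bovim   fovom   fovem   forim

fovim

gemruwe ~ gimruvi — Veshou w corresponds to Modor v between vowels (before a front vowel).
gemruwe ~ gimruvi, rumemum ~ rumimum — Veshou e corresponds to Modor i after a consonant, before a nasal.
Applying these to Veshou 'fowem':
  fowem → fovem   (w→v between vowels (before a front vowel))
  fovem → fovim   (e→i after a consonant, before a nasal)
So the Modor cognate is 'fovim'.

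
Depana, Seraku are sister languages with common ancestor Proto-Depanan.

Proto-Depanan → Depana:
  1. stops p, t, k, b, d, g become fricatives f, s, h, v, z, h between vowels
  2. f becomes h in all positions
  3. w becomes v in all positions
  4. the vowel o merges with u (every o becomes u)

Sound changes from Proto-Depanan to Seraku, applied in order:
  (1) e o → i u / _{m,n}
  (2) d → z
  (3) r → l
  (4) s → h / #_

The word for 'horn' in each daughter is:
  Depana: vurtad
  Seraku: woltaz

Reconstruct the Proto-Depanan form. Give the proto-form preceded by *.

Position 6: Depana has d, Seraku has z. Depana preserves d here (none of its changes turn any other segment into d), so the proto-segment is *d.
Position 1: Depana has v, Seraku has w. Seraku preserves w here (none of its changes turn any other segment into w), so the proto-segment is *w.
Position 2: Depana has u, Seraku has o. Seraku preserves o here (none of its changes turn any other segment into o), so the proto-segment is *o.
Verify the candidate proto-form against each daughter:
Depana: *wortad > vortad > vurtad  (by unconditioned shift, vowel merger)
Seraku: start from *wortad.
  rule 1: no change — wortad
  rule 2 (unconditioned shift): wortad → wortaz
  rule 3 (unconditioned shift): wortaz → woltaz
  rule 4: no change — woltaz
  ⇒ Seraku woltaz
No other proto-form is consistent with every reflex, so the reconstruction is *wortad.

*wortad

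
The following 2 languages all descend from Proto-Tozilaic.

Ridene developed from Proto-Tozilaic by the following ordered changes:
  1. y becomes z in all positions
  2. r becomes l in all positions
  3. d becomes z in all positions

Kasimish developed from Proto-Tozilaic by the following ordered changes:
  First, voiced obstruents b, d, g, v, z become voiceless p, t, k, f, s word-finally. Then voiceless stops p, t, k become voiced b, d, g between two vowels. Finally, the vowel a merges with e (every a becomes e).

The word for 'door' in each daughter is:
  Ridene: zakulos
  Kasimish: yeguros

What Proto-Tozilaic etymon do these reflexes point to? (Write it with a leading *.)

Position 2: Ridene has a, Kasimish has e. Ridene preserves a here (none of its changes turn any other segment into a), so the proto-segment is *a.
Position 1: Ridene has z, Kasimish has y. Kasimish preserves y here (none of its changes turn any other segment into y), so the proto-segment is *y.
This points to *yakuros. Verify forward in each daughter:
Ridene: *yakuros > zakuros > zakulos  (by unconditioned shift, unconditioned shift)
Kasimish: *yakuros
  yakuros (rule 1 does not apply)
  yakuros → yaguros   [intervocalic voicing]
  yaguros → yeguros   [vowel merger]
  giving Kasimish yeguros.
Only *yakuros yields all of Ridene zakulos, Kasimish yeguros.

*yakuros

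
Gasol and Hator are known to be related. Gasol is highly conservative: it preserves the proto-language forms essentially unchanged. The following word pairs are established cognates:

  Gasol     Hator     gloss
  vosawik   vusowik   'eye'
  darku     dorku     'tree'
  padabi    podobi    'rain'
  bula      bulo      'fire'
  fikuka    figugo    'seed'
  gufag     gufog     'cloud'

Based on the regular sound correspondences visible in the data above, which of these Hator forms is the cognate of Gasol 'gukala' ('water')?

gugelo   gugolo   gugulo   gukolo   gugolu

fikuka ~ figugo — Gasol k corresponds to Hator g between vowels (before a back vowel).
vosawik ~ vusowik, padabi ~ podobi — Gasol a corresponds to Hator o after a consonant, before a consonant other than r, m, n, p, b, f, v.
bula ~ bulo, fikuka ~ figugo — Gasol a corresponds to Hator o word-finally.
Applying these to Gasol 'gukala':
  gukala → gugala   (k→g between vowels (before a back vowel))
  gugala → gugola   (a→o after a consonant, before a consonant other than r, m, n, p, b, f, v)
  gugola → gugolo   (a→o word-finally)
So the Hator cognate is 'gugolo'.

gugolo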